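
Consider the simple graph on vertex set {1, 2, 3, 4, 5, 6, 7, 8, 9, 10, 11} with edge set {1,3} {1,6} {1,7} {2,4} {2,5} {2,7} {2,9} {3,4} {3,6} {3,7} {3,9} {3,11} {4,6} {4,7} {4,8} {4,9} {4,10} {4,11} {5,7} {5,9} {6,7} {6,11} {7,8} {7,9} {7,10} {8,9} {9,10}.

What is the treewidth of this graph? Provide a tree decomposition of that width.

Treewidth 3.
One optimal decomposition is:
Bags: B1 = {3, 4, 7, 9}  B2 = {4, 7, 9, 10}  B3 = {2, 4, 7, 9}  B4 = {3, 4, 6, 7}  B5 = {4, 7, 8, 9}  B6 = {1, 3, 6, 7}  B7 = {2, 5, 7, 9}  B8 = {3, 4, 6, 11}
Tree: B1–B2, B1–B3, B1–B4, B1–B5, B4–B6, B3–B7, B4–B8

Each bag holds 4 vertices, so the decomposition has width 3, which upper-bounds the treewidth. Conversely, {3, 4, 6, 11} is a clique of size 4, and the vertices of any clique must share a bag in every tree decomposition; so some bag has ≥ 4 vertices and tw(G) ≥ 3. Hence tw(G) = 3 exactly.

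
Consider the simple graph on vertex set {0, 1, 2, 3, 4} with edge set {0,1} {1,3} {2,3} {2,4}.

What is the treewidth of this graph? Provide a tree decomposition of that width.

The largest bag has 2 vertices, giving width 1; this decomposition certifies tw(G) ≤ 1. Any graph with an edge has treewidth ≥ 1, and G has the edge 0–1. Combining the bounds, tw(G) = 1.

Treewidth 1.
One such decomposition:
Bags: B1 = {0, 1}  B2 = {1, 3}  B3 = {2, 3}  B4 = {2, 4}
Tree: B1–B2, B2–B3, B3–B4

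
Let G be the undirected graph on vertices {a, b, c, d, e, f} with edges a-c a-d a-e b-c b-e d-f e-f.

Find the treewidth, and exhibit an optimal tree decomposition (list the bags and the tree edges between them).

Treewidth 2.
Bags: B1 = {a, b, c}  B2 = {a, b, e}  B3 = {a, d, e}  B4 = {d, e, f}
Tree: B1–B2, B2–B3, B3–B4

The largest bag has 3 vertices, giving width 2; this decomposition certifies tw(G) ≤ 2. The edges c–b–e–a–c form a cycle, so G is not a tree and its treewidth is at least 2. Therefore the treewidth is 2.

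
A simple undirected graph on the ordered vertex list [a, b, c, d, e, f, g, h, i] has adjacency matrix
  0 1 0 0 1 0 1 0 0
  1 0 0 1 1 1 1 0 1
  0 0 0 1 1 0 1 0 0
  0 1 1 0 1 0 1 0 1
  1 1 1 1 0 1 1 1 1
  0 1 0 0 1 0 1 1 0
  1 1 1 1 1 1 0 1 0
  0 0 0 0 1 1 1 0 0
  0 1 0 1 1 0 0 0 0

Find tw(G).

3

A width-3 tree decomposition is:
Bags: B1 = {a, b, e, g}  B2 = {b, d, e, g}  B3 = {b, e, f, g}  B4 = {c, d, e, g}  B5 = {b, d, e, i}  B6 = {e, f, g, h}
Tree: B1–B2, B1–B3, B2–B4, B2–B5, B3–B6
Every bag has size at most 4, so the width is 4 − 1 = 3 and tw(G) ≤ 3. On the other hand G contains the 4-clique {e, f, g, h}. A clique must lie in a single bag of any decomposition, so no decomposition can have width below 3. Therefore the treewidth is 3.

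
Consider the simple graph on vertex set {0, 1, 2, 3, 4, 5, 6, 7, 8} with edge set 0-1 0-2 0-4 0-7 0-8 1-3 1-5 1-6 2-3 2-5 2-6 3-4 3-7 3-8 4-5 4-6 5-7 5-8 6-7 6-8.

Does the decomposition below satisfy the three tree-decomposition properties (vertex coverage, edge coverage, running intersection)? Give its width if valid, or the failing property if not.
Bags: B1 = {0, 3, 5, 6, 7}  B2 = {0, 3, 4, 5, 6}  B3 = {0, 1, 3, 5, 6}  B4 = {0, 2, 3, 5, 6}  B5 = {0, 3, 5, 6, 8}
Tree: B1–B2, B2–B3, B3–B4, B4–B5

Yes; width 4.

Checking the three conditions: (i) the bags cover all of {0, 1, 2, 3, 4, 5, 6, 7, 8}; (ii) for each edge, some bag contains both endpoints; (iii) the bags containing any fixed vertex form a subtree. All hold, so the decomposition is valid with width 5 − 1 = 4.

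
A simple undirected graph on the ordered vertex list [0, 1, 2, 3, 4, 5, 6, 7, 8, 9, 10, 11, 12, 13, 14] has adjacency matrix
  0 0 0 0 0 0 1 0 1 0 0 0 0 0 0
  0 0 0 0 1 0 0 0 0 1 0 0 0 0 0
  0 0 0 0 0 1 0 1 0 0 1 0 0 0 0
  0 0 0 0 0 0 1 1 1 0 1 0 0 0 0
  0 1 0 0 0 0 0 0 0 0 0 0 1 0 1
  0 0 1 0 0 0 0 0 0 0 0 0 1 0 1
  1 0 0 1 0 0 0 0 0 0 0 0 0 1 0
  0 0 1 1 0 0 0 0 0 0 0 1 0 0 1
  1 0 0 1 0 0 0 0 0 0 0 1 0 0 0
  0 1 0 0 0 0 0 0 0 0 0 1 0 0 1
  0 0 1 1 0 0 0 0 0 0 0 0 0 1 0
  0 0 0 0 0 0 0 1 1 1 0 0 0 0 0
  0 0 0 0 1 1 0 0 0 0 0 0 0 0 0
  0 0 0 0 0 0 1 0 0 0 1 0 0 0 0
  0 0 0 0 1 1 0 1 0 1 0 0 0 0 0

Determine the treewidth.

3

A width-3 tree decomposition is:
Bags: B1 = {0, 6, 10, 13}  B2 = {0, 3, 6, 10}  B3 = {0, 3, 8, 10}  B4 = {2, 3, 8, 10}  B5 = {2, 3, 7, 8}  B6 = {2, 7, 8, 11}  B7 = {2, 5, 7, 11}  B8 = {5, 7, 11, 14}  B9 = {5, 9, 11, 14}  B10 = {5, 9, 12, 14}  B11 = {4, 9, 12, 14}  B12 = {1, 4, 9, 12}
Tree: B1–B2, B2–B3, B3–B4, B4–B5, B5–B6, B6–B7, B7–B8, B8–B9, B9–B10, B10–B11, B11–B12
Every bag has size at most 4, so the width is 4 − 1 = 3 and tw(G) ≤ 3. For the lower bound: the 4 vertex sets {0,6,13}, {10}, {3}, {2,7,8,11} are disjoint, each induces a connected subgraph, and every pair is joined by at least one edge of G. Contracting each set to a single vertex therefore yields K_{4} as a minor, and since treewidth is minor-monotone, tw(G) ≥ tw(K_{4}) = 3. The upper and lower bounds meet at 3, so that is the treewidth.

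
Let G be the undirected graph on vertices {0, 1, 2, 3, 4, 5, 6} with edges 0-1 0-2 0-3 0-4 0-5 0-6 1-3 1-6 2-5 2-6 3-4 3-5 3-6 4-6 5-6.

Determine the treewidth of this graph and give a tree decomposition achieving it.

Every bag has size at most 4, so the width is 4 − 1 = 3 and tw(G) ≤ 3. Conversely, {0, 2, 5, 6} is a clique of size 4, and the vertices of any clique must share a bag in every tree decomposition; so some bag has ≥ 4 vertices and tw(G) ≥ 3. Combining the bounds, tw(G) = 3.

Treewidth 3.
Bags: B1 = {0, 3, 5, 6}  B2 = {0, 3, 4, 6}  B3 = {0, 1, 3, 6}  B4 = {0, 2, 5, 6}
Tree: B1–B2, B1–B3, B1–B4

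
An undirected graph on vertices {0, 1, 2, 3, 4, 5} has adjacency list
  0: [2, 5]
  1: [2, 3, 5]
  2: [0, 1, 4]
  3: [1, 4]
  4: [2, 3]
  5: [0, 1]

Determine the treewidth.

2

A width-2 tree decomposition is:
Bags: B1 = {0, 2, 5}  B2 = {1, 2, 5}  B3 = {1, 2, 4}  B4 = {1, 3, 4}
Tree: B1–B2, B2–B3, B3–B4
Every bag has size at most 3, so the width is 3 − 1 = 2 and tw(G) ≤ 2. The edges 0–5–1–2–0 form a cycle, so G is not a tree and its treewidth is at least 2. Therefore the treewidth is 2.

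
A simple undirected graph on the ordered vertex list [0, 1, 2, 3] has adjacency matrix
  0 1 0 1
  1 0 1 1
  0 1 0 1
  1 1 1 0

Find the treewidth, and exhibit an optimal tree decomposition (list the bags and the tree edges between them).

Treewidth 2.
One optimal decomposition is:
Bags: B1 = {1, 2, 3}  B2 = {0, 1, 3}
Tree: B1–B2

The largest bag has 3 vertices, giving width 2; this decomposition certifies tw(G) ≤ 2. For the lower bound, the 3 vertices {0, 1, 3} are pairwise adjacent, and any tree decomposition puts a clique entirely inside one bag — forcing width ≥ 2. Hence tw(G) = 2 exactly.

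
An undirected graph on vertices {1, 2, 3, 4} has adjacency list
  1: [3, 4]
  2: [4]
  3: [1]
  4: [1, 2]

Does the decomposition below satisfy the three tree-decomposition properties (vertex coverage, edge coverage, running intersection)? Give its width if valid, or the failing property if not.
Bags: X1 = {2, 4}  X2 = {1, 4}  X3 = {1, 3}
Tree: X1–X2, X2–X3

Yes; width 1.

Every vertex of G appears in some bag (union = {1, 2, 3, 4}); every edge is covered by a bag; and for each vertex v the set of bags containing v is connected in the bag tree. The decomposition is therefore valid. The largest bag has 2 vertices, so the width is 1.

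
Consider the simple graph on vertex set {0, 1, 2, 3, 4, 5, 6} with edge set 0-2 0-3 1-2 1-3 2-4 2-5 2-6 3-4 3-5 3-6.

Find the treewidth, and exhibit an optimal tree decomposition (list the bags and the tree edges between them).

Every bag has size at most 3, so the width is 3 − 1 = 2 and tw(G) ≤ 2. Since 2–1–3–4–2 is a cycle in G, G is not acyclic. Forests are exactly the graphs of treewidth ≤ 1, so tw(G) ≥ 2. Combining the bounds, tw(G) = 2.

Treewidth 2.
One optimal decomposition is:
Bags: B1 = {1, 2, 3}  B2 = {2, 3, 4}  B3 = {2, 3, 6}  B4 = {0, 2, 3}  B5 = {2, 3, 5}
Tree: B1–B2, B2–B3, B3–B4, B4–B5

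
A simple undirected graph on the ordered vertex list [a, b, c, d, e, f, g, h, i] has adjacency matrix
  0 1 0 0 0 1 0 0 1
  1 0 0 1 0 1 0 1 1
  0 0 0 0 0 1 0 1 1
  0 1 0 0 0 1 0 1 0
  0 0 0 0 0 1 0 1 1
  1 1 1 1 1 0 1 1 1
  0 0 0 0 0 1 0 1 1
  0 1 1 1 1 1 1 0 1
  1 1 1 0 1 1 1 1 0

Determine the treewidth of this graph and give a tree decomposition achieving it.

The largest bag has 4 vertices, giving width 3; this decomposition certifies tw(G) ≤ 3. On the other hand G contains the 4-clique {b, d, f, h}. A clique must lie in a single bag of any decomposition, so no decomposition can have width below 3. Combining the bounds, tw(G) = 3.

Treewidth 3.
Bags: B1 = {b, f, h, i}  B2 = {f, g, h, i}  B3 = {b, d, f, h}  B4 = {a, b, f, i}  B5 = {e, f, h, i}  B6 = {c, f, h, i}
Tree: B1–B2, B1–B3, B1–B4, B1–B5, B5–B6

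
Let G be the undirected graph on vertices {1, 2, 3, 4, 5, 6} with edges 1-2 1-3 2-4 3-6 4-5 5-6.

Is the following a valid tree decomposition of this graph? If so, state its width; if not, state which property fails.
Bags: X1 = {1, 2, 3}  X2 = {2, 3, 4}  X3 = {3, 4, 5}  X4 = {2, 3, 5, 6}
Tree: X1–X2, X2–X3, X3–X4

A tree decomposition must satisfy three properties: every vertex lies in some bag; for every edge, both endpoints lie together in some bag; and for every vertex, the bags containing it form a connected subtree. Here bags containing vertex 2 are not connected in the tree, so the decomposition is invalid.

No — bags containing vertex 2 are not connected in the tree.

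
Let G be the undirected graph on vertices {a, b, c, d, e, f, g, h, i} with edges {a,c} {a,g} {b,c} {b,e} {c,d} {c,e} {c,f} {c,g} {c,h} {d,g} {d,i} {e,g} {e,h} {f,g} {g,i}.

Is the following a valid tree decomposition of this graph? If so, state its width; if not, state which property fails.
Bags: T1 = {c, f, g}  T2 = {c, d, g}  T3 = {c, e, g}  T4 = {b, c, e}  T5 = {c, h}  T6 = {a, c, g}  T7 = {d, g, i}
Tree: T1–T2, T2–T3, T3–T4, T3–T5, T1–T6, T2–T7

No — edge (e,h) lies in no bag.

A tree decomposition must satisfy three properties: every vertex lies in some bag; for every edge, both endpoints lie together in some bag; and for every vertex, the bags containing it form a connected subtree. Here edge (e,h) lies in no bag, so the decomposition is invalid.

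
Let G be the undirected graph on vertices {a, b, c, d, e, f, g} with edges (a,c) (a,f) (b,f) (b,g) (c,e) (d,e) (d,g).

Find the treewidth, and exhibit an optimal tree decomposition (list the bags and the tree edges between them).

Treewidth 2.
One optimal decomposition is:
Bags: B1 = {b, d, g}  B2 = {b, d, f}  B3 = {a, d, f}  B4 = {a, c, d}  B5 = {c, d, e}
Tree: B1–B2, B2–B3, B3–B4, B4–B5

Each bag holds 3 vertices, so the decomposition has width 2, which upper-bounds the treewidth. For the lower bound, G contains the cycle d–g–b–f–a–c–e–d, so G is not a forest; only forests have treewidth ≤ 1, hence tw(G) ≥ 2. Hence tw(G) = 2 exactly.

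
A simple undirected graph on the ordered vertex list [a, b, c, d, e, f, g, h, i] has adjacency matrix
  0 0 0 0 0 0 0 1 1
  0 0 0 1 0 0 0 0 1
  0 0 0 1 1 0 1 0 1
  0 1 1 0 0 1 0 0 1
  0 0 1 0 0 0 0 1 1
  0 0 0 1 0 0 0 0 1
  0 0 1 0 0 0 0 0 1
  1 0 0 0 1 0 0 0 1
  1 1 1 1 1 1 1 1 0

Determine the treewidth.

A width-2 tree decomposition is:
Bags: B1 = {c, g, i}  B2 = {c, d, i}  B3 = {d, f, i}  B4 = {c, e, i}  B5 = {e, h, i}  B6 = {b, d, i}  B7 = {a, h, i}
Tree: B1–B2, B2–B3, B1–B4, B4–B5, B2–B6, B5–B7
Every bag has size at most 3, so the width is 3 − 1 = 2 and tw(G) ≤ 2. On the other hand G contains the 3-clique {c, d, i}. A clique must lie in a single bag of any decomposition, so no decomposition can have width below 2. Therefore the treewidth is 2.

2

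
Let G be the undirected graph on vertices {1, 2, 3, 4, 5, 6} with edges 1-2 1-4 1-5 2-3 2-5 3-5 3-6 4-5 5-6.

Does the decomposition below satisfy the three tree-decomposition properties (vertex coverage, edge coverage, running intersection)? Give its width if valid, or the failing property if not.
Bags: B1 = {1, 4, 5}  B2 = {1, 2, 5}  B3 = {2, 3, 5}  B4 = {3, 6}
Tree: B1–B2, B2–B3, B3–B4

No — edge (5,6) lies in no bag.

A tree decomposition must satisfy three properties: every vertex lies in some bag; for every edge, both endpoints lie together in some bag; and for every vertex, the bags containing it form a connected subtree. Here edge (5,6) lies in no bag, so the decomposition is invalid.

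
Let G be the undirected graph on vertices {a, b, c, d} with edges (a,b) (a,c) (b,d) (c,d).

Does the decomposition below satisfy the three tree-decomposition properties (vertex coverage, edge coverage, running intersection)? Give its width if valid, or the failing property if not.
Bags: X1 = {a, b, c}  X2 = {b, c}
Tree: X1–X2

No — vertex d appears in no bag.

A tree decomposition must satisfy three properties: every vertex lies in some bag; for every edge, both endpoints lie together in some bag; and for every vertex, the bags containing it form a connected subtree. Here vertex d appears in no bag, so the decomposition is invalid.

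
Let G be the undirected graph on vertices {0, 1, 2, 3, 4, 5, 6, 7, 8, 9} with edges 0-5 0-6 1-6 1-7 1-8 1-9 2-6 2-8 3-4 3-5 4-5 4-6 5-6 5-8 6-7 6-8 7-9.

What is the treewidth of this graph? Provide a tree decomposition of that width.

The largest bag has 3 vertices, giving width 2; this decomposition certifies tw(G) ≤ 2. For the lower bound, the 3 vertices {1, 7, 9} are pairwise adjacent, and any tree decomposition puts a clique entirely inside one bag — forcing width ≥ 2. Therefore the treewidth is 2.

Treewidth 2.
One optimal decomposition is:
Bags: B1 = {1, 7, 9}  B2 = {1, 6, 7}  B3 = {1, 6, 8}  B4 = {5, 6, 8}  B5 = {2, 6, 8}  B6 = {0, 5, 6}  B7 = {4, 5, 6}  B8 = {3, 4, 5}
Tree: B1–B2, B2–B3, B3–B4, B4–B5, B4–B6, B4–B7, B7–B8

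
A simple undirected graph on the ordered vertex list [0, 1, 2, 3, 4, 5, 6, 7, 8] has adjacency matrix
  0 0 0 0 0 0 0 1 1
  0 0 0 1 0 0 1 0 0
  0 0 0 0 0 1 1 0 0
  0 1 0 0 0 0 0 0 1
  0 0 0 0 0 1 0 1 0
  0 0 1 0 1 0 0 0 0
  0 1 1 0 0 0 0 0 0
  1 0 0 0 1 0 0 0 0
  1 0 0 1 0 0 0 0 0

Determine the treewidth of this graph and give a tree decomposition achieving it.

Treewidth 2.
One optimal decomposition is:
Bags: B1 = {0, 3, 8}  B2 = {0, 1, 3}  B3 = {0, 1, 6}  B4 = {0, 2, 6}  B5 = {0, 2, 5}  B6 = {0, 4, 5}  B7 = {0, 4, 7}
Tree: B1–B2, B2–B3, B3–B4, B4–B5, B5–B6, B6–B7

The largest bag has 3 vertices, giving width 2; this decomposition certifies tw(G) ≤ 2. The edges 0–8–3–1–6–2–5–4–7–0 form a cycle, so G is not a tree and its treewidth is at least 2. Therefore the treewidth is 2.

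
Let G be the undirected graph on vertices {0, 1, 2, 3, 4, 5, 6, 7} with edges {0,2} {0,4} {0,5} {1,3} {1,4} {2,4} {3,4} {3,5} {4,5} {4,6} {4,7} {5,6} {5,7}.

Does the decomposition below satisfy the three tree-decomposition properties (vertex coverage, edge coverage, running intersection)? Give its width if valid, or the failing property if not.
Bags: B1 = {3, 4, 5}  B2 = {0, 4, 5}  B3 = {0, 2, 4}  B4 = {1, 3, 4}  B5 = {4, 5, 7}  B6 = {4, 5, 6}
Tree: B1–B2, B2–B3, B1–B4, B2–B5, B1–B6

Vertex coverage: the bags together contain {0, 1, 2, 3, 4, 5, 6, 7}, the full vertex set. Edge coverage: each edge of G has both endpoints in at least one bag. Running intersection: for every vertex, the bags containing it form a connected subtree. All three properties hold, so this is a valid tree decomposition of width max|bag| − 1 = 2, and hence tw(G) ≤ 2.

Yes; width 2.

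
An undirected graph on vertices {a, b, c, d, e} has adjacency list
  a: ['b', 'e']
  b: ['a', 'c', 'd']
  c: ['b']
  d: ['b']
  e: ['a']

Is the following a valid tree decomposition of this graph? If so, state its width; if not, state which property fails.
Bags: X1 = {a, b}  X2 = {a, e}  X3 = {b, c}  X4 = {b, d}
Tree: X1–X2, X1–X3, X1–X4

Yes; width 1.

Every vertex of G appears in some bag (union = {a, b, c, d, e}); every edge is covered by a bag; and for each vertex v the set of bags containing v is connected in the bag tree. The decomposition is therefore valid. The largest bag has 2 vertices, so the width is 1.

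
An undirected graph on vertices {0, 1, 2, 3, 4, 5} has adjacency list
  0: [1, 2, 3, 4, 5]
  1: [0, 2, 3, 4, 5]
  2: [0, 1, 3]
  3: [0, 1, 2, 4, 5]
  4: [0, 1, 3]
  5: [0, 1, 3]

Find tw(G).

3

A width-3 tree decomposition is:
Bags: B1 = {0, 1, 2, 3}  B2 = {0, 1, 3, 4}  B3 = {0, 1, 3, 5}
Tree: B1–B2, B2–B3
The largest bag has 4 vertices, giving width 3; this decomposition certifies tw(G) ≤ 3. On the other hand G contains the 4-clique {0, 1, 2, 3}. A clique must lie in a single bag of any decomposition, so no decomposition can have width below 3. The upper and lower bounds meet at 3, so that is the treewidth.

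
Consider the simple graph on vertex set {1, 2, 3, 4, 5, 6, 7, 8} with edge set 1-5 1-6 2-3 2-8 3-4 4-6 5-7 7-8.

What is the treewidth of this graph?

2

A width-2 tree decomposition is:
Bags: B1 = {2, 3, 8}  B2 = {3, 7, 8}  B3 = {3, 5, 7}  B4 = {1, 3, 5}  B5 = {1, 3, 6}  B6 = {3, 4, 6}
Tree: B1–B2, B2–B3, B3–B4, B4–B5, B5–B6
Every bag has size at most 3, so the width is 3 − 1 = 2 and tw(G) ≤ 2. For the lower bound, G contains the cycle 3–2–8–7–5–1–6–4–3, so G is not a forest; only forests have treewidth ≤ 1, hence tw(G) ≥ 2. Therefore the treewidth is 2.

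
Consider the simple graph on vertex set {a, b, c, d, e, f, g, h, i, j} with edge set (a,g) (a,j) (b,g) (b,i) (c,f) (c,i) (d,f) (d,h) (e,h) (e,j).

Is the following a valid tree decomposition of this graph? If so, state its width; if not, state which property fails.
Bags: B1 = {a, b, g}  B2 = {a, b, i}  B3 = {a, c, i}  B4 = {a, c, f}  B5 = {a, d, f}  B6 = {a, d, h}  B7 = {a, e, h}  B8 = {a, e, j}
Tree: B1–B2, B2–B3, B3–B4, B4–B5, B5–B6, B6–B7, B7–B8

Every vertex of G appears in some bag (union = {a, b, c, d, e, f, g, h, i, j}); every edge is covered by a bag; and for each vertex v the set of bags containing v is connected in the bag tree. The decomposition is therefore valid. The largest bag has 3 vertices, so the width is 2.

Yes; width 2.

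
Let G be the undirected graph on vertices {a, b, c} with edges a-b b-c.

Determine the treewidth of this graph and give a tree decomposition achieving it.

Every bag has size at most 2, so the width is 2 − 1 = 1 and tw(G) ≤ 1. G has an edge, so its treewidth is at least 1. The upper and lower bounds meet at 1, so that is the treewidth.

Treewidth 1.
Bags: B1 = {a, b}  B2 = {b, c}
Tree: B1–B2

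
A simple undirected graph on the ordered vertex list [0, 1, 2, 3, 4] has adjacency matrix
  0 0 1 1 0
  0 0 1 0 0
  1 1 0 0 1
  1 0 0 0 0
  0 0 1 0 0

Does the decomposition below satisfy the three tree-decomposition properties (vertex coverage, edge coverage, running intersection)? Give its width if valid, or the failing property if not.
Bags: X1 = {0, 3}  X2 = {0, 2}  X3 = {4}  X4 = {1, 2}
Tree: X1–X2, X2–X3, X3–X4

No — edge (2,4) lies in no bag.

A tree decomposition must satisfy three properties: every vertex lies in some bag; for every edge, both endpoints lie together in some bag; and for every vertex, the bags containing it form a connected subtree. Here edge (2,4) lies in no bag, so the decomposition is invalid.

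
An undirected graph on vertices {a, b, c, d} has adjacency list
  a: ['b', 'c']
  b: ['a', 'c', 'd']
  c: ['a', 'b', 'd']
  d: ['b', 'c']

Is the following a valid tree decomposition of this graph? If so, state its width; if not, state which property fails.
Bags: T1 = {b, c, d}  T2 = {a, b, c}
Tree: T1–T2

Every vertex of G appears in some bag (union = {a, b, c, d}); every edge is covered by a bag; and for each vertex v the set of bags containing v is connected in the bag tree. The decomposition is therefore valid. The largest bag has 3 vertices, so the width is 2.

Yes; width 2.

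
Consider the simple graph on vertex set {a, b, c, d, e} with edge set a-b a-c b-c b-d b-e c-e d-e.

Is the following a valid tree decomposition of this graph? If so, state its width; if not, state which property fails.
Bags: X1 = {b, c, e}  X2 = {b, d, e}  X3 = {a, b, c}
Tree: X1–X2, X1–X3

Every vertex of G appears in some bag (union = {a, b, c, d, e}); every edge is covered by a bag; and for each vertex v the set of bags containing v is connected in the bag tree. The decomposition is therefore valid. The largest bag has 3 vertices, so the width is 2.

Yes; width 2.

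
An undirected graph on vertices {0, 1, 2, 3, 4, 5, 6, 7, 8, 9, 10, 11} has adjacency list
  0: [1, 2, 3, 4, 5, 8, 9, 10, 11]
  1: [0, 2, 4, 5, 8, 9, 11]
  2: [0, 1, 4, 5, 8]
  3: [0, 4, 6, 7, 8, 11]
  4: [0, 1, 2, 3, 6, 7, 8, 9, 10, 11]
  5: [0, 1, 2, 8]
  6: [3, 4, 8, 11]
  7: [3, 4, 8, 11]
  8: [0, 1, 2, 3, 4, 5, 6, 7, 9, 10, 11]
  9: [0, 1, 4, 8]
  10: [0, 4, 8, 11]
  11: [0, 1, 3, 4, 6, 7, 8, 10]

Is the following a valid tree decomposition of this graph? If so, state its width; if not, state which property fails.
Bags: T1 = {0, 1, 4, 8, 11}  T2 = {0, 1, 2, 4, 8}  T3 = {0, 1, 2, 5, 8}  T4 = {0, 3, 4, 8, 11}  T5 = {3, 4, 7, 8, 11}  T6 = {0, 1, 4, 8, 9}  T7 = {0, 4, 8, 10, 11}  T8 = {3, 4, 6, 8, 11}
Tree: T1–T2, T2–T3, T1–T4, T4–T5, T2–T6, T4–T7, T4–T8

Checking the three conditions: (i) the bags cover all of {0, 1, 2, 3, 4, 5, 6, 7, 8, 9, 10, 11}; (ii) for each edge, some bag contains both endpoints; (iii) the bags containing any fixed vertex form a subtree. All hold, so the decomposition is valid with width 5 − 1 = 4.

Yes; width 4.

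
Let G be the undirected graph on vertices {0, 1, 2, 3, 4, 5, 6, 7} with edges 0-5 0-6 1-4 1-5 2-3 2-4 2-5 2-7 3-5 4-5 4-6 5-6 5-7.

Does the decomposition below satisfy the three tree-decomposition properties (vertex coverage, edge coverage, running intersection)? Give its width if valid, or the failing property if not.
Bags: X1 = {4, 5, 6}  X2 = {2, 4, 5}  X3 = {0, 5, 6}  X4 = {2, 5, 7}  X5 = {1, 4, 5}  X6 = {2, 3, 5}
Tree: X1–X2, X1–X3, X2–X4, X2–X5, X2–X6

Checking the three conditions: (i) the bags cover all of {0, 1, 2, 3, 4, 5, 6, 7}; (ii) for each edge, some bag contains both endpoints; (iii) the bags containing any fixed vertex form a subtree. All hold, so the decomposition is valid with width 3 − 1 = 2.

Yes; width 2.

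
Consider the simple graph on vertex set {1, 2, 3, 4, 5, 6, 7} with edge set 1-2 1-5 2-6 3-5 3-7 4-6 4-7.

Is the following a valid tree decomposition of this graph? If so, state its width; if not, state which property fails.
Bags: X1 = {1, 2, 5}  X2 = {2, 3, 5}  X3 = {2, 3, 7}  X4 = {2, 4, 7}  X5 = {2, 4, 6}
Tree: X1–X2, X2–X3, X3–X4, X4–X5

Checking the three conditions: (i) the bags cover all of {1, 2, 3, 4, 5, 6, 7}; (ii) for each edge, some bag contains both endpoints; (iii) the bags containing any fixed vertex form a subtree. All hold, so the decomposition is valid with width 3 − 1 = 2.

Yes; width 2.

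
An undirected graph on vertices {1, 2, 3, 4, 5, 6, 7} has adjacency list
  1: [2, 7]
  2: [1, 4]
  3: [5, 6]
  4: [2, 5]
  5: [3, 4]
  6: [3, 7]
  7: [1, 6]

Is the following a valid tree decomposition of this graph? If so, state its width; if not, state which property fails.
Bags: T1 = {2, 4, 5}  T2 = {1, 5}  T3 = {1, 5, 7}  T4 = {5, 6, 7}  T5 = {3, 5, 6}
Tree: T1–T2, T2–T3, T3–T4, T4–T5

No — edge (2,1) lies in no bag.

A tree decomposition must satisfy three properties: every vertex lies in some bag; for every edge, both endpoints lie together in some bag; and for every vertex, the bags containing it form a connected subtree. Here edge (2,1) lies in no bag, so the decomposition is invalid.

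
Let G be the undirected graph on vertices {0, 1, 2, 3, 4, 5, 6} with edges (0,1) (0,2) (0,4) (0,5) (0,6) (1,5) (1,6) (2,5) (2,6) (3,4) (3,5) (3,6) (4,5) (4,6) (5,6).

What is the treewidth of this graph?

A width-3 tree decomposition is:
Bags: B1 = {3, 4, 5, 6}  B2 = {0, 4, 5, 6}  B3 = {0, 2, 5, 6}  B4 = {0, 1, 5, 6}
Tree: B1–B2, B2–B3, B3–B4
The largest bag has 4 vertices, giving width 3; this decomposition certifies tw(G) ≤ 3. For the lower bound, the 4 vertices {0, 1, 5, 6} are pairwise adjacent, and any tree decomposition puts a clique entirely inside one bag — forcing width ≥ 3. The upper and lower bounds meet at 3, so that is the treewidth.

3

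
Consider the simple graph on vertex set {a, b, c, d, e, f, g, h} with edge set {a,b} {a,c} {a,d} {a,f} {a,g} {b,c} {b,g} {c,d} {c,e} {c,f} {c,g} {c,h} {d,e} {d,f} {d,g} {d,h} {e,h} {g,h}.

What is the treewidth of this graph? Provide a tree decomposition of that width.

Each bag holds 4 vertices, so the decomposition has width 3, which upper-bounds the treewidth. Conversely, {c, d, g, h} is a clique of size 4, and the vertices of any clique must share a bag in every tree decomposition; so some bag has ≥ 4 vertices and tw(G) ≥ 3. Therefore the treewidth is 3.

Treewidth 3.
One such decomposition:
Bags: B1 = {a, c, d, g}  B2 = {c, d, g, h}  B3 = {c, d, e, h}  B4 = {a, b, c, g}  B5 = {a, c, d, f}
Tree: B1–B2, B2–B3, B1–B4, B1–B5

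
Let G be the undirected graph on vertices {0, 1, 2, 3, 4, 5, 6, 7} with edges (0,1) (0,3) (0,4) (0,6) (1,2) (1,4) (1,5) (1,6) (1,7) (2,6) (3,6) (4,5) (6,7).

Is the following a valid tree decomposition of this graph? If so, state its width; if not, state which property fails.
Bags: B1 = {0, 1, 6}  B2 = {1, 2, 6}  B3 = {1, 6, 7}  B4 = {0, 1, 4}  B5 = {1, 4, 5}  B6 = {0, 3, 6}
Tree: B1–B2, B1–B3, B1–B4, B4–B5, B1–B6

Checking the three conditions: (i) the bags cover all of {0, 1, 2, 3, 4, 5, 6, 7}; (ii) for each edge, some bag contains both endpoints; (iii) the bags containing any fixed vertex form a subtree. All hold, so the decomposition is valid with width 3 − 1 = 2.

Yes; width 2.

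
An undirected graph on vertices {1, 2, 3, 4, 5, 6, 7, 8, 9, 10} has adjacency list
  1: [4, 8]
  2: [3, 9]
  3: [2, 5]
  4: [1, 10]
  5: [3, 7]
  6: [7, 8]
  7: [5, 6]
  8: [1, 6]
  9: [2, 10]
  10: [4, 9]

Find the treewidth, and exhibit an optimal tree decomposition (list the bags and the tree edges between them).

Every bag has size at most 3, so the width is 3 − 1 = 2 and tw(G) ≤ 2. Since 6–8–1–4–10–9–2–3–5–7–6 is a cycle in G, G is not acyclic. Forests are exactly the graphs of treewidth ≤ 1, so tw(G) ≥ 2. Combining the bounds, tw(G) = 2.

Treewidth 2.
Bags: B1 = {1, 6, 8}  B2 = {1, 4, 6}  B3 = {4, 6, 10}  B4 = {6, 9, 10}  B5 = {2, 6, 9}  B6 = {2, 3, 6}  B7 = {3, 5, 6}  B8 = {5, 6, 7}
Tree: B1–B2, B2–B3, B3–B4, B4–B5, B5–B6, B6–B7, B7–B8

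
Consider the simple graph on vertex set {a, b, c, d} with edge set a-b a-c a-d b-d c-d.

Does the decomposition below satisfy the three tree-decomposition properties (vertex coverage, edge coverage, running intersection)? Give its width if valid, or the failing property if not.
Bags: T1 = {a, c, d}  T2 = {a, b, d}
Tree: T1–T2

Every vertex of G appears in some bag (union = {a, b, c, d}); every edge is covered by a bag; and for each vertex v the set of bags containing v is connected in the bag tree. The decomposition is therefore valid. The largest bag has 3 vertices, so the width is 2.

Yes; width 2.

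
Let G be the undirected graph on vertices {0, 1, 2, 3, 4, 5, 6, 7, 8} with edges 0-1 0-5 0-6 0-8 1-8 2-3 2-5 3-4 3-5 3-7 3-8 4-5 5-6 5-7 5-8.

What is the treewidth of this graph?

A width-2 tree decomposition is:
Bags: B1 = {3, 5, 8}  B2 = {2, 3, 5}  B3 = {3, 4, 5}  B4 = {3, 5, 7}  B5 = {0, 5, 8}  B6 = {0, 5, 6}  B7 = {0, 1, 8}
Tree: B1–B2, B1–B3, B1–B4, B1–B5, B5–B6, B5–B7
Each bag holds 3 vertices, so the decomposition has width 2, which upper-bounds the treewidth. On the other hand G contains the 3-clique {0, 1, 8}. A clique must lie in a single bag of any decomposition, so no decomposition can have width below 2. Hence tw(G) = 2 exactly.

2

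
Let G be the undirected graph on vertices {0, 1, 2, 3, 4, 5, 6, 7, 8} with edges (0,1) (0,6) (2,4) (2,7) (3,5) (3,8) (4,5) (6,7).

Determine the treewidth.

1

A width-1 tree decomposition is:
Bags: B1 = {0, 1}  B2 = {0, 6}  B3 = {6, 7}  B4 = {2, 7}  B5 = {2, 4}  B6 = {4, 5}  B7 = {3, 5}  B8 = {3, 8}
Tree: B1–B2, B2–B3, B3–B4, B4–B5, B5–B6, B6–B7, B7–B8
The largest bag has 2 vertices, giving width 1; this decomposition certifies tw(G) ≤ 1. Any graph with an edge has treewidth ≥ 1, and G has the edge 1–0. Hence tw(G) = 1 exactly.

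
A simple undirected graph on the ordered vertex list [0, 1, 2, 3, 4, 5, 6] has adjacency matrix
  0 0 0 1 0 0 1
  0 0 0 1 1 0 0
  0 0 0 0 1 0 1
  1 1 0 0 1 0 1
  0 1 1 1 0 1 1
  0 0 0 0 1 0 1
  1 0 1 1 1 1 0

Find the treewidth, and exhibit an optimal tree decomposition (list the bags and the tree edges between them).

Each bag holds 3 vertices, so the decomposition has width 2, which upper-bounds the treewidth. Conversely, {0, 3, 6} is a clique of size 3, and the vertices of any clique must share a bag in every tree decomposition; so some bag has ≥ 3 vertices and tw(G) ≥ 2. Combining the bounds, tw(G) = 2.

Treewidth 2.
One such decomposition:
Bags: B1 = {1, 3, 4}  B2 = {3, 4, 6}  B3 = {0, 3, 6}  B4 = {2, 4, 6}  B5 = {4, 5, 6}
Tree: B1–B2, B2–B3, B2–B4, B4–B5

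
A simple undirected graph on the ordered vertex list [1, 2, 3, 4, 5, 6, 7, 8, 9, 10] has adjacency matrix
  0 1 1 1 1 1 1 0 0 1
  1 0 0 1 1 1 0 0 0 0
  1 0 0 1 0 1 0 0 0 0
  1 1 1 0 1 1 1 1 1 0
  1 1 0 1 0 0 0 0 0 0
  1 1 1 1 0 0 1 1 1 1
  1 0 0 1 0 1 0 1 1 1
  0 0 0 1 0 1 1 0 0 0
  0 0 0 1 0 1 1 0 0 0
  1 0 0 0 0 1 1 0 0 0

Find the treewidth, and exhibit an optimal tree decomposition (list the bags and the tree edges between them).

Treewidth 3.
One such decomposition:
Bags: B1 = {1, 4, 6, 7}  B2 = {1, 2, 4, 6}  B3 = {1, 6, 7, 10}  B4 = {4, 6, 7, 9}  B5 = {1, 2, 4, 5}  B6 = {1, 3, 4, 6}  B7 = {4, 6, 7, 8}
Tree: B1–B2, B1–B3, B1–B4, B2–B5, B2–B6, B1–B7

Every bag has size at most 4, so the width is 4 − 1 = 3 and tw(G) ≤ 3. Conversely, {1, 6, 7, 10} is a clique of size 4, and the vertices of any clique must share a bag in every tree decomposition; so some bag has ≥ 4 vertices and tw(G) ≥ 3. Therefore the treewidth is 3.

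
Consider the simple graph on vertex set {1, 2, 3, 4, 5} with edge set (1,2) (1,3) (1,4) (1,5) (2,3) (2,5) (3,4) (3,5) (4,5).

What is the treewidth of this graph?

A width-3 tree decomposition is:
Bags: B1 = {1, 3, 4, 5}  B2 = {1, 2, 3, 5}
Tree: B1–B2
Each bag holds 4 vertices, so the decomposition has width 3, which upper-bounds the treewidth. For the lower bound, the 4 vertices {1, 2, 3, 5} are pairwise adjacent, and any tree decomposition puts a clique entirely inside one bag — forcing width ≥ 3. Hence tw(G) = 3 exactly.

3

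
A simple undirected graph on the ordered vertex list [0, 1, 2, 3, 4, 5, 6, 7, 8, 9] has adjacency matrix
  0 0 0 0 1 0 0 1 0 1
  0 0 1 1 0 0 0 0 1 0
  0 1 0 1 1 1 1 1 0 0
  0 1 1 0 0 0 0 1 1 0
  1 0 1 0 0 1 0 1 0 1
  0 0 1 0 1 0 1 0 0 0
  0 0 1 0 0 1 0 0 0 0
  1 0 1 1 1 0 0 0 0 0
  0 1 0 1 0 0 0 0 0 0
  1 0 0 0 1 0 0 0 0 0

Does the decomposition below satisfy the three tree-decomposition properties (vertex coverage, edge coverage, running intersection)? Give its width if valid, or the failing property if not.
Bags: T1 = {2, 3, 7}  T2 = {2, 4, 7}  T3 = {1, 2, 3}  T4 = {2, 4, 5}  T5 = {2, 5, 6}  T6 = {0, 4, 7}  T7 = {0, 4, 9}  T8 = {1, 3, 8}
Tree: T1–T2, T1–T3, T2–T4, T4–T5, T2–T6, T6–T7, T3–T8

Vertex coverage: the bags together contain {0, 1, 2, 3, 4, 5, 6, 7, 8, 9}, the full vertex set. Edge coverage: each edge of G has both endpoints in at least one bag. Running intersection: for every vertex, the bags containing it form a connected subtree. All three properties hold, so this is a valid tree decomposition of width max|bag| − 1 = 2, and hence tw(G) ≤ 2.

Yes; width 2.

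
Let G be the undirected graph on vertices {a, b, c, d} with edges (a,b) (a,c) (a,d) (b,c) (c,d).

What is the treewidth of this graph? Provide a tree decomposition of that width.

The largest bag has 3 vertices, giving width 2; this decomposition certifies tw(G) ≤ 2. On the other hand G contains the 3-clique {a, c, d}. A clique must lie in a single bag of any decomposition, so no decomposition can have width below 2. Combining the bounds, tw(G) = 2.

Treewidth 2.
One optimal decomposition is:
Bags: B1 = {a, b, c}  B2 = {a, c, d}
Tree: B1–B2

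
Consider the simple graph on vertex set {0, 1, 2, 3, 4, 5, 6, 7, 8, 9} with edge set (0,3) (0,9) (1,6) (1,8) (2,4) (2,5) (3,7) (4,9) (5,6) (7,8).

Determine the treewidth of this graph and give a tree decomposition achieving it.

Treewidth 2.
One such decomposition:
Bags: B1 = {3, 7, 8}  B2 = {0, 3, 8}  B3 = {0, 8, 9}  B4 = {4, 8, 9}  B5 = {2, 4, 8}  B6 = {2, 5, 8}  B7 = {5, 6, 8}  B8 = {1, 6, 8}
Tree: B1–B2, B2–B3, B3–B4, B4–B5, B5–B6, B6–B7, B7–B8

The largest bag has 3 vertices, giving width 2; this decomposition certifies tw(G) ≤ 2. For the lower bound, G contains the cycle 8–7–3–0–9–4–2–5–6–1–8, so G is not a forest; only forests have treewidth ≤ 1, hence tw(G) ≥ 2. The upper and lower bounds meet at 2, so that is the treewidth.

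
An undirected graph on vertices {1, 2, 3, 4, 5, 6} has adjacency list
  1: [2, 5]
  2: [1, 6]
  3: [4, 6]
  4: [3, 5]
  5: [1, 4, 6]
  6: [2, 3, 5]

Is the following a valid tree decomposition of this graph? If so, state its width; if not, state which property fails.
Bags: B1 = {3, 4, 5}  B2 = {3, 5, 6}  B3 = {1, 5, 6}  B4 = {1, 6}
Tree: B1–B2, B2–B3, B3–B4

A tree decomposition must satisfy three properties: every vertex lies in some bag; for every edge, both endpoints lie together in some bag; and for every vertex, the bags containing it form a connected subtree. Here vertex 2 appears in no bag, so the decomposition is invalid.

No — vertex 2 appears in no bag.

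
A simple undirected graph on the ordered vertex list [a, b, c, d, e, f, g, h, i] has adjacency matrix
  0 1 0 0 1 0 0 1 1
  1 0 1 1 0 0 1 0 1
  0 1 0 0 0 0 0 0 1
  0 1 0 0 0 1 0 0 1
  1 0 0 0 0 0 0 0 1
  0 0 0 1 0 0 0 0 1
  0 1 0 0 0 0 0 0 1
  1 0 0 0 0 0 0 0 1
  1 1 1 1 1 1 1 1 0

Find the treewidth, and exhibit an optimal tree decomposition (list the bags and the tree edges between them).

Treewidth 2.
Bags: B1 = {a, b, i}  B2 = {b, c, i}  B3 = {b, g, i}  B4 = {b, d, i}  B5 = {d, f, i}  B6 = {a, h, i}  B7 = {a, e, i}
Tree: B1–B2, B1–B3, B2–B4, B4–B5, B1–B6, B6–B7

Every bag has size at most 3, so the width is 3 − 1 = 2 and tw(G) ≤ 2. On the other hand G contains the 3-clique {a, e, i}. A clique must lie in a single bag of any decomposition, so no decomposition can have width below 2. Combining the bounds, tw(G) = 2.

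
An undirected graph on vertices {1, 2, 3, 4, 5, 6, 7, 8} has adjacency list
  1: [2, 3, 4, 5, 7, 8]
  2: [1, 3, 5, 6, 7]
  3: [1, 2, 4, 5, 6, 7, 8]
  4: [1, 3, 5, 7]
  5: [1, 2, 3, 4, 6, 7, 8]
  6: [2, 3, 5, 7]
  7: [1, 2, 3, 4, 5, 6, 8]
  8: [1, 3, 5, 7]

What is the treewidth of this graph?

4

A width-4 tree decomposition is:
Bags: B1 = {1, 2, 3, 5, 7}  B2 = {1, 3, 4, 5, 7}  B3 = {2, 3, 5, 6, 7}  B4 = {1, 3, 5, 7, 8}
Tree: B1–B2, B1–B3, B2–B4
The largest bag has 5 vertices, giving width 4; this decomposition certifies tw(G) ≤ 4. On the other hand G contains the 5-clique {1, 3, 5, 7, 8}. A clique must lie in a single bag of any decomposition, so no decomposition can have width below 4. The upper and lower bounds meet at 4, so that is the treewidth.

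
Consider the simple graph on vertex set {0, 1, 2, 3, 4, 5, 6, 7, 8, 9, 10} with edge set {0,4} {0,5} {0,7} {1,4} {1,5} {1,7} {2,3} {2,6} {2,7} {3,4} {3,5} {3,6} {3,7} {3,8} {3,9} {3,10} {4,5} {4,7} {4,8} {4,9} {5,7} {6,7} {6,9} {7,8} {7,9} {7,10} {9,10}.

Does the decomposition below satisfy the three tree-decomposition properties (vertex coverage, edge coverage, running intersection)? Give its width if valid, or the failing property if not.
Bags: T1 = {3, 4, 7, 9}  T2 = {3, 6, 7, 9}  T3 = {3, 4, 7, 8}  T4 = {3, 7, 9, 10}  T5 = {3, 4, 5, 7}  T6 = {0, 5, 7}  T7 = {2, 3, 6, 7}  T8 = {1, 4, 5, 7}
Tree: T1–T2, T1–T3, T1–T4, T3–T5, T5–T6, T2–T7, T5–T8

A tree decomposition must satisfy three properties: every vertex lies in some bag; for every edge, both endpoints lie together in some bag; and for every vertex, the bags containing it form a connected subtree. Here edge (4,0) lies in no bag, so the decomposition is invalid.

No — edge (4,0) lies in no bag.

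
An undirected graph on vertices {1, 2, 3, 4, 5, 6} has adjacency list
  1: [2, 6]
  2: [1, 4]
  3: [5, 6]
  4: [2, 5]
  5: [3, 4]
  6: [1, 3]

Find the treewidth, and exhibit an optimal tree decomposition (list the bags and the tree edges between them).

The largest bag has 3 vertices, giving width 2; this decomposition certifies tw(G) ≤ 2. For the lower bound, G contains the cycle 3–5–4–2–1–6–3, so G is not a forest; only forests have treewidth ≤ 1, hence tw(G) ≥ 2. The upper and lower bounds meet at 2, so that is the treewidth.

Treewidth 2.
One optimal decomposition is:
Bags: B1 = {3, 4, 5}  B2 = {2, 3, 4}  B3 = {1, 2, 3}  B4 = {1, 3, 6}
Tree: B1–B2, B2–B3, B3–B4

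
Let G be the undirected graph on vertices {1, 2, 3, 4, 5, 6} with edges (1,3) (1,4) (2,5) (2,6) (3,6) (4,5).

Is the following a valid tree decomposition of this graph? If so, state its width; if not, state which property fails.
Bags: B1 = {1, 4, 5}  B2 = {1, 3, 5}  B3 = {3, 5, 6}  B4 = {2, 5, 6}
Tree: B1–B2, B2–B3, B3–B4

Yes; width 2.

Every vertex of G appears in some bag (union = {1, 2, 3, 4, 5, 6}); every edge is covered by a bag; and for each vertex v the set of bags containing v is connected in the bag tree. The decomposition is therefore valid. The largest bag has 3 vertices, so the width is 2.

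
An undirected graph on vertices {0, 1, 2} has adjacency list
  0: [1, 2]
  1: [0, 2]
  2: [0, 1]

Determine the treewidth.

2

A width-2 tree decomposition is:
Bags: B1 = {0, 1, 2}
Tree: (single bag)
With just one bag of size 3, the width is 3 − 1 = 2, so tw(G) ≤ 2. On the other hand G contains the 3-clique {0, 1, 2}. A clique must lie in a single bag of any decomposition, so no decomposition can have width below 2. The upper and lower bounds meet at 2, so that is the treewidth.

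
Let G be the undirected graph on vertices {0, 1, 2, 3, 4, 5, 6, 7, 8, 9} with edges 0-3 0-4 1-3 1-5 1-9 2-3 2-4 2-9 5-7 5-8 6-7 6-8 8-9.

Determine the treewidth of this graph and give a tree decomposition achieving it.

Each bag holds 3 vertices, so the decomposition has width 2, which upper-bounds the treewidth. For the lower bound, G contains the cycle 4–0–3–2–4, so G is not a forest; only forests have treewidth ≤ 1, hence tw(G) ≥ 2. Combining the bounds, tw(G) = 2.

Treewidth 2.
Bags: B1 = {0, 2, 4}  B2 = {0, 2, 3}  B3 = {2, 3, 9}  B4 = {1, 3, 9}  B5 = {1, 8, 9}  B6 = {1, 5, 8}  B7 = {5, 6, 8}  B8 = {5, 6, 7}
Tree: B1–B2, B2–B3, B3–B4, B4–B5, B5–B6, B6–B7, B7–B8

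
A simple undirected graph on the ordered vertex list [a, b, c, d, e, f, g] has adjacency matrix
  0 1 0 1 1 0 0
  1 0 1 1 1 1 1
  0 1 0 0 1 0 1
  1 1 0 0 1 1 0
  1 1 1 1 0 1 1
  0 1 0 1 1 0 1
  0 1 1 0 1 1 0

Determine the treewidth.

3

A width-3 tree decomposition is:
Bags: B1 = {b, e, f, g}  B2 = {b, d, e, f}  B3 = {b, c, e, g}  B4 = {a, b, d, e}
Tree: B1–B2, B1–B3, B2–B4
Each bag holds 4 vertices, so the decomposition has width 3, which upper-bounds the treewidth. Conversely, {a, b, d, e} is a clique of size 4, and the vertices of any clique must share a bag in every tree decomposition; so some bag has ≥ 4 vertices and tw(G) ≥ 3. Therefore the treewidth is 3.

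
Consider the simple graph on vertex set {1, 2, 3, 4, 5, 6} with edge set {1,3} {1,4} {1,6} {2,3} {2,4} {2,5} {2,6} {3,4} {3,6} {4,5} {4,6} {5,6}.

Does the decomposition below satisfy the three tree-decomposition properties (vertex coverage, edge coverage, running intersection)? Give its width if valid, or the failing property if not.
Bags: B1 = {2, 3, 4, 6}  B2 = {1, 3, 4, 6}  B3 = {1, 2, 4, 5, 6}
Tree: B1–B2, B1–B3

No — bags containing vertex 1 are not connected in the tree.

A tree decomposition must satisfy three properties: every vertex lies in some bag; for every edge, both endpoints lie together in some bag; and for every vertex, the bags containing it form a connected subtree. Here bags containing vertex 1 are not connected in the tree, so the decomposition is invalid.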